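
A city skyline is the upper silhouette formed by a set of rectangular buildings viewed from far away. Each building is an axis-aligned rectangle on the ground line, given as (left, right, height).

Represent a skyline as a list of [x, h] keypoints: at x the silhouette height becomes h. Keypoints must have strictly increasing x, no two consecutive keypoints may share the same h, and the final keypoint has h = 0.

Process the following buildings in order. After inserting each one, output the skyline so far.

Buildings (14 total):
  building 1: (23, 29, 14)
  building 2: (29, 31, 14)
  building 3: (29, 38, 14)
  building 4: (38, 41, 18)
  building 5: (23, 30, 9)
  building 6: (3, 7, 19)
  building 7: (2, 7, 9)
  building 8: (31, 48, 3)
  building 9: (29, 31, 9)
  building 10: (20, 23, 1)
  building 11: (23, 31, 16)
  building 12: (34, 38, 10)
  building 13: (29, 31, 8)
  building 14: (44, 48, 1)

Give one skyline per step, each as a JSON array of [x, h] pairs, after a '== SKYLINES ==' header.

== SKYLINES ==
[[23,14],[29,0]]
[[23,14],[31,0]]
[[23,14],[38,0]]
[[23,14],[38,18],[41,0]]
[[23,14],[38,18],[41,0]]
[[3,19],[7,0],[23,14],[38,18],[41,0]]
[[2,9],[3,19],[7,0],[23,14],[38,18],[41,0]]
[[2,9],[3,19],[7,0],[23,14],[38,18],[41,3],[48,0]]
[[2,9],[3,19],[7,0],[23,14],[38,18],[41,3],[48,0]]
[[2,9],[3,19],[7,0],[20,1],[23,14],[38,18],[41,3],[48,0]]
[[2,9],[3,19],[7,0],[20,1],[23,16],[31,14],[38,18],[41,3],[48,0]]
[[2,9],[3,19],[7,0],[20,1],[23,16],[31,14],[38,18],[41,3],[48,0]]
[[2,9],[3,19],[7,0],[20,1],[23,16],[31,14],[38,18],[41,3],[48,0]]
[[2,9],[3,19],[7,0],[20,1],[23,16],[31,14],[38,18],[41,3],[48,0]]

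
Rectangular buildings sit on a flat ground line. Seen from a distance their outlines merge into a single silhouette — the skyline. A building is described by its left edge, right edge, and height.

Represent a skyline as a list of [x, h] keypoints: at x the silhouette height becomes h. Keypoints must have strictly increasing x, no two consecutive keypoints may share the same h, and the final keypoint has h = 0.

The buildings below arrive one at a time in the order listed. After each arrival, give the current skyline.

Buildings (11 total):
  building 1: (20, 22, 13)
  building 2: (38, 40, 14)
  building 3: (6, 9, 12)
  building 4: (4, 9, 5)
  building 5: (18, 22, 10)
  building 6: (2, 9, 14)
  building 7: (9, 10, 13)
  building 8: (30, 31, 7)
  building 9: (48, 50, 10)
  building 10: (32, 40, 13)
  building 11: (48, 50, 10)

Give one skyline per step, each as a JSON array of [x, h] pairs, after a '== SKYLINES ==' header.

== SKYLINES ==
[[20,13],[22,0]]
[[20,13],[22,0],[38,14],[40,0]]
[[6,12],[9,0],[20,13],[22,0],[38,14],[40,0]]
[[4,5],[6,12],[9,0],[20,13],[22,0],[38,14],[40,0]]
[[4,5],[6,12],[9,0],[18,10],[20,13],[22,0],[38,14],[40,0]]
[[2,14],[9,0],[18,10],[20,13],[22,0],[38,14],[40,0]]
[[2,14],[9,13],[10,0],[18,10],[20,13],[22,0],[38,14],[40,0]]
[[2,14],[9,13],[10,0],[18,10],[20,13],[22,0],[30,7],[31,0],[38,14],[40,0]]
[[2,14],[9,13],[10,0],[18,10],[20,13],[22,0],[30,7],[31,0],[38,14],[40,0],[48,10],[50,0]]
[[2,14],[9,13],[10,0],[18,10],[20,13],[22,0],[30,7],[31,0],[32,13],[38,14],[40,0],[48,10],[50,0]]
[[2,14],[9,13],[10,0],[18,10],[20,13],[22,0],[30,7],[31,0],[32,13],[38,14],[40,0],[48,10],[50,0]]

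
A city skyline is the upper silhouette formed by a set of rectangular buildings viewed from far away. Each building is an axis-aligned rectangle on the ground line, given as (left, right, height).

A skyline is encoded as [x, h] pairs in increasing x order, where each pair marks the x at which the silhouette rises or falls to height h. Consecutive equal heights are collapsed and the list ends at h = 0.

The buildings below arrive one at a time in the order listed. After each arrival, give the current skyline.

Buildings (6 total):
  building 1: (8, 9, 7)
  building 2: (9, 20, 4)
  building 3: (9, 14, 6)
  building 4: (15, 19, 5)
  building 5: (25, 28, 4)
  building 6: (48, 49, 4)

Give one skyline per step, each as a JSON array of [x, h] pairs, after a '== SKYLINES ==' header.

== SKYLINES ==
[[8,7],[9,0]]
[[8,7],[9,4],[20,0]]
[[8,7],[9,6],[14,4],[20,0]]
[[8,7],[9,6],[14,4],[15,5],[19,4],[20,0]]
[[8,7],[9,6],[14,4],[15,5],[19,4],[20,0],[25,4],[28,0]]
[[8,7],[9,6],[14,4],[15,5],[19,4],[20,0],[25,4],[28,0],[48,4],[49,0]]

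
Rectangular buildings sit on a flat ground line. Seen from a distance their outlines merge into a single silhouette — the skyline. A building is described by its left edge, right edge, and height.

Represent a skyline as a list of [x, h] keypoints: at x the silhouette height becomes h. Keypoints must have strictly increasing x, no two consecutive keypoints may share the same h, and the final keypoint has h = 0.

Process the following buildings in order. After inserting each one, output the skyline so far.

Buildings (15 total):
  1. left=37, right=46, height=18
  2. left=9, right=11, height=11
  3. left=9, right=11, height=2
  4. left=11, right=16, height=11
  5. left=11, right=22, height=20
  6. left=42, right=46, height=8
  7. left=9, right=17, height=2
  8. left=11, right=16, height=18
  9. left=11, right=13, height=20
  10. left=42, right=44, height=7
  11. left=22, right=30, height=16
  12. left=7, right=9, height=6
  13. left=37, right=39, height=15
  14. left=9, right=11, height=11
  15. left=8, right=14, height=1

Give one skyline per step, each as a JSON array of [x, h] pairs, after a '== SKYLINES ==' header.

== SKYLINES ==
[[37,18],[46,0]]
[[9,11],[11,0],[37,18],[46,0]]
[[9,11],[11,0],[37,18],[46,0]]
[[9,11],[16,0],[37,18],[46,0]]
[[9,11],[11,20],[22,0],[37,18],[46,0]]
[[9,11],[11,20],[22,0],[37,18],[46,0]]
[[9,11],[11,20],[22,0],[37,18],[46,0]]
[[9,11],[11,20],[22,0],[37,18],[46,0]]
[[9,11],[11,20],[22,0],[37,18],[46,0]]
[[9,11],[11,20],[22,0],[37,18],[46,0]]
[[9,11],[11,20],[22,16],[30,0],[37,18],[46,0]]
[[7,6],[9,11],[11,20],[22,16],[30,0],[37,18],[46,0]]
[[7,6],[9,11],[11,20],[22,16],[30,0],[37,18],[46,0]]
[[7,6],[9,11],[11,20],[22,16],[30,0],[37,18],[46,0]]
[[7,6],[9,11],[11,20],[22,16],[30,0],[37,18],[46,0]]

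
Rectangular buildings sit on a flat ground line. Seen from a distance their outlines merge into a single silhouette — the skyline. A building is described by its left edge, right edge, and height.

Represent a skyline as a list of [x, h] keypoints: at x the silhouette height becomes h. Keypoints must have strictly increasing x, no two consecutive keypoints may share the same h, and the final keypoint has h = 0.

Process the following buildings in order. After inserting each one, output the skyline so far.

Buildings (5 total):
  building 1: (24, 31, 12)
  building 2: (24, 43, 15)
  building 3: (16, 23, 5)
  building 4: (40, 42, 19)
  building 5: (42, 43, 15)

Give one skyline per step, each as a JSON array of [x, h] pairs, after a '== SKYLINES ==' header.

== SKYLINES ==
[[24,12],[31,0]]
[[24,15],[43,0]]
[[16,5],[23,0],[24,15],[43,0]]
[[16,5],[23,0],[24,15],[40,19],[42,15],[43,0]]
[[16,5],[23,0],[24,15],[40,19],[42,15],[43,0]]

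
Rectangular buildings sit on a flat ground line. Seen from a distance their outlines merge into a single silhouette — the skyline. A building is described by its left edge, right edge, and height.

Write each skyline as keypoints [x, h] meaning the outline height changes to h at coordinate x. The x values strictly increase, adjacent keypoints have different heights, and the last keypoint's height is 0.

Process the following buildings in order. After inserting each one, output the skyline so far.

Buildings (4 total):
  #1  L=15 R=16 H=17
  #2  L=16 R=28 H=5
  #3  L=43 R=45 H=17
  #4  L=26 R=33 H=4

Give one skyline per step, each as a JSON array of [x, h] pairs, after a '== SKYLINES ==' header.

== SKYLINES ==
[[15,17],[16,0]]
[[15,17],[16,5],[28,0]]
[[15,17],[16,5],[28,0],[43,17],[45,0]]
[[15,17],[16,5],[28,4],[33,0],[43,17],[45,0]]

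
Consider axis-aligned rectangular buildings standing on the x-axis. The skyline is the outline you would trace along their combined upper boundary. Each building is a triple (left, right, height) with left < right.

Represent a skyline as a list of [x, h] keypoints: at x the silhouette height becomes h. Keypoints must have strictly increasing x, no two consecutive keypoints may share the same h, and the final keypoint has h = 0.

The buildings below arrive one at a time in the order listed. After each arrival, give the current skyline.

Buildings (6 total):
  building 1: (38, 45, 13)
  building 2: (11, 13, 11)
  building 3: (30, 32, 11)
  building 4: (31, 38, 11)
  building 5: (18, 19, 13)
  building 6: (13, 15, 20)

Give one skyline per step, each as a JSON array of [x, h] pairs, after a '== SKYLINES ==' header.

== SKYLINES ==
[[38,13],[45,0]]
[[11,11],[13,0],[38,13],[45,0]]
[[11,11],[13,0],[30,11],[32,0],[38,13],[45,0]]
[[11,11],[13,0],[30,11],[38,13],[45,0]]
[[11,11],[13,0],[18,13],[19,0],[30,11],[38,13],[45,0]]
[[11,11],[13,20],[15,0],[18,13],[19,0],[30,11],[38,13],[45,0]]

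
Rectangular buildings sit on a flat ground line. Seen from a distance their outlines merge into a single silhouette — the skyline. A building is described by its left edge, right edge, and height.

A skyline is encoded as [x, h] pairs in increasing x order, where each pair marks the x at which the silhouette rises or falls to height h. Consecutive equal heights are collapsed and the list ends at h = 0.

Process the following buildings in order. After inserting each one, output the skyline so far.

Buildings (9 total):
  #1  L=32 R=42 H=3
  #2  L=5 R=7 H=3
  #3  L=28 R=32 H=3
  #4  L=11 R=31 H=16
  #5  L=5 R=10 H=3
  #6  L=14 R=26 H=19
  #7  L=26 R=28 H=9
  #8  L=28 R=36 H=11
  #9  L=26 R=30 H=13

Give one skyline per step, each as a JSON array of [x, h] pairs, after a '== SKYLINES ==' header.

== SKYLINES ==
[[32,3],[42,0]]
[[5,3],[7,0],[32,3],[42,0]]
[[5,3],[7,0],[28,3],[42,0]]
[[5,3],[7,0],[11,16],[31,3],[42,0]]
[[5,3],[10,0],[11,16],[31,3],[42,0]]
[[5,3],[10,0],[11,16],[14,19],[26,16],[31,3],[42,0]]
[[5,3],[10,0],[11,16],[14,19],[26,16],[31,3],[42,0]]
[[5,3],[10,0],[11,16],[14,19],[26,16],[31,11],[36,3],[42,0]]
[[5,3],[10,0],[11,16],[14,19],[26,16],[31,11],[36,3],[42,0]]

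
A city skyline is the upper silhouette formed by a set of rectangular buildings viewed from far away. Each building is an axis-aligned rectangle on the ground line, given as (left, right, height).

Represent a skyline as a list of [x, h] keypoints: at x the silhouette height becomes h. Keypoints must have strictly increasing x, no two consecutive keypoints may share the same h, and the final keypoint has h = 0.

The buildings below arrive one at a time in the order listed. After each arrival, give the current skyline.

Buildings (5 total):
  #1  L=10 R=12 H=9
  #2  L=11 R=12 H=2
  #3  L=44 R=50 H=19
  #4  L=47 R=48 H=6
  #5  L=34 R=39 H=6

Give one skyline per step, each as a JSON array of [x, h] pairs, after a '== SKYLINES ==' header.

== SKYLINES ==
[[10,9],[12,0]]
[[10,9],[12,0]]
[[10,9],[12,0],[44,19],[50,0]]
[[10,9],[12,0],[44,19],[50,0]]
[[10,9],[12,0],[34,6],[39,0],[44,19],[50,0]]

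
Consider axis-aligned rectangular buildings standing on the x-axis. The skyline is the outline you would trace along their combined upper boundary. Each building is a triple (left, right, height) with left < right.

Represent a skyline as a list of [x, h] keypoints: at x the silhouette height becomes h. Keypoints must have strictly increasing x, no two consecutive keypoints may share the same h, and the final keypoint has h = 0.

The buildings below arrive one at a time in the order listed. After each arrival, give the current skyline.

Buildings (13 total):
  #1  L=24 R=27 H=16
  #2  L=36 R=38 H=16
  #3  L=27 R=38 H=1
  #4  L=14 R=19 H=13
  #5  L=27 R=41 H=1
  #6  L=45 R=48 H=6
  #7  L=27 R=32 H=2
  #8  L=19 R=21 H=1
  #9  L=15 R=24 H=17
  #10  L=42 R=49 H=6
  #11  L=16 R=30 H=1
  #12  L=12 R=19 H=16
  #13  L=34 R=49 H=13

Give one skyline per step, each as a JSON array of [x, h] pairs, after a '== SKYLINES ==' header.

== SKYLINES ==
[[24,16],[27,0]]
[[24,16],[27,0],[36,16],[38,0]]
[[24,16],[27,1],[36,16],[38,0]]
[[14,13],[19,0],[24,16],[27,1],[36,16],[38,0]]
[[14,13],[19,0],[24,16],[27,1],[36,16],[38,1],[41,0]]
[[14,13],[19,0],[24,16],[27,1],[36,16],[38,1],[41,0],[45,6],[48,0]]
[[14,13],[19,0],[24,16],[27,2],[32,1],[36,16],[38,1],[41,0],[45,6],[48,0]]
[[14,13],[19,1],[21,0],[24,16],[27,2],[32,1],[36,16],[38,1],[41,0],[45,6],[48,0]]
[[14,13],[15,17],[24,16],[27,2],[32,1],[36,16],[38,1],[41,0],[45,6],[48,0]]
[[14,13],[15,17],[24,16],[27,2],[32,1],[36,16],[38,1],[41,0],[42,6],[49,0]]
[[14,13],[15,17],[24,16],[27,2],[32,1],[36,16],[38,1],[41,0],[42,6],[49,0]]
[[12,16],[15,17],[24,16],[27,2],[32,1],[36,16],[38,1],[41,0],[42,6],[49,0]]
[[12,16],[15,17],[24,16],[27,2],[32,1],[34,13],[36,16],[38,13],[49,0]]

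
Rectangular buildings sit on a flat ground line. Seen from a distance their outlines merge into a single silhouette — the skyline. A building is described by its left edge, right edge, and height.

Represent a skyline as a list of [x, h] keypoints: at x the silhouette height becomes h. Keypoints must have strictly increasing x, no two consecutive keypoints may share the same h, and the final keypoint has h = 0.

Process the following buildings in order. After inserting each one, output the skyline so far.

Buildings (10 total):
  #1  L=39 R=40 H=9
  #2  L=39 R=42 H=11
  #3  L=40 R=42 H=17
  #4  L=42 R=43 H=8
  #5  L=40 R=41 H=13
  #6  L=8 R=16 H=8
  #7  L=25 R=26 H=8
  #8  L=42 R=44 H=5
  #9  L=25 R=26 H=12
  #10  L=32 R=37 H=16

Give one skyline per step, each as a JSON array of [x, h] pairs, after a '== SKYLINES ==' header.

== SKYLINES ==
[[39,9],[40,0]]
[[39,11],[42,0]]
[[39,11],[40,17],[42,0]]
[[39,11],[40,17],[42,8],[43,0]]
[[39,11],[40,17],[42,8],[43,0]]
[[8,8],[16,0],[39,11],[40,17],[42,8],[43,0]]
[[8,8],[16,0],[25,8],[26,0],[39,11],[40,17],[42,8],[43,0]]
[[8,8],[16,0],[25,8],[26,0],[39,11],[40,17],[42,8],[43,5],[44,0]]
[[8,8],[16,0],[25,12],[26,0],[39,11],[40,17],[42,8],[43,5],[44,0]]
[[8,8],[16,0],[25,12],[26,0],[32,16],[37,0],[39,11],[40,17],[42,8],[43,5],[44,0]]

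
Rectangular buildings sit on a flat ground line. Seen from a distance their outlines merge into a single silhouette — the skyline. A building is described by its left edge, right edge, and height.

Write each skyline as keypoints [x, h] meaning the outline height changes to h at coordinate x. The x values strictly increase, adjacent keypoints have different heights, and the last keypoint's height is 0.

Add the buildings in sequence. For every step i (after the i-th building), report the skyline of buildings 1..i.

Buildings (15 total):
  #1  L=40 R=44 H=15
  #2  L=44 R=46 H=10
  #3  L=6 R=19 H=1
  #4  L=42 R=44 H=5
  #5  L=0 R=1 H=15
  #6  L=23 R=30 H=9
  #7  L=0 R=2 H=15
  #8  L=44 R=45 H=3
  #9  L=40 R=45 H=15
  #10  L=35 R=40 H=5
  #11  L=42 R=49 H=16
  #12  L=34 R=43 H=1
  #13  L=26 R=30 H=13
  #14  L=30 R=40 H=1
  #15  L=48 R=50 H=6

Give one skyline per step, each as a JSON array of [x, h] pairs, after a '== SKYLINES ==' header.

== SKYLINES ==
[[40,15],[44,0]]
[[40,15],[44,10],[46,0]]
[[6,1],[19,0],[40,15],[44,10],[46,0]]
[[6,1],[19,0],[40,15],[44,10],[46,0]]
[[0,15],[1,0],[6,1],[19,0],[40,15],[44,10],[46,0]]
[[0,15],[1,0],[6,1],[19,0],[23,9],[30,0],[40,15],[44,10],[46,0]]
[[0,15],[2,0],[6,1],[19,0],[23,9],[30,0],[40,15],[44,10],[46,0]]
[[0,15],[2,0],[6,1],[19,0],[23,9],[30,0],[40,15],[44,10],[46,0]]
[[0,15],[2,0],[6,1],[19,0],[23,9],[30,0],[40,15],[45,10],[46,0]]
[[0,15],[2,0],[6,1],[19,0],[23,9],[30,0],[35,5],[40,15],[45,10],[46,0]]
[[0,15],[2,0],[6,1],[19,0],[23,9],[30,0],[35,5],[40,15],[42,16],[49,0]]
[[0,15],[2,0],[6,1],[19,0],[23,9],[30,0],[34,1],[35,5],[40,15],[42,16],[49,0]]
[[0,15],[2,0],[6,1],[19,0],[23,9],[26,13],[30,0],[34,1],[35,5],[40,15],[42,16],[49,0]]
[[0,15],[2,0],[6,1],[19,0],[23,9],[26,13],[30,1],[35,5],[40,15],[42,16],[49,0]]
[[0,15],[2,0],[6,1],[19,0],[23,9],[26,13],[30,1],[35,5],[40,15],[42,16],[49,6],[50,0]]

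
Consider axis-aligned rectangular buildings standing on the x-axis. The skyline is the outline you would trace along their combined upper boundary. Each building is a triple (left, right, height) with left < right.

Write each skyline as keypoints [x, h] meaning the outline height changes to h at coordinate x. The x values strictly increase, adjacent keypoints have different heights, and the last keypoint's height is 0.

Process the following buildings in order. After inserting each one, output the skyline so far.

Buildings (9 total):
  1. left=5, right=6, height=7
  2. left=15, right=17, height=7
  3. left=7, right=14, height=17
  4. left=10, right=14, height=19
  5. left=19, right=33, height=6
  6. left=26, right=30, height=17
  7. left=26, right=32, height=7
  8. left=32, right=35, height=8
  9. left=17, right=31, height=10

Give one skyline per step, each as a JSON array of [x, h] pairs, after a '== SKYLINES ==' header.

== SKYLINES ==
[[5,7],[6,0]]
[[5,7],[6,0],[15,7],[17,0]]
[[5,7],[6,0],[7,17],[14,0],[15,7],[17,0]]
[[5,7],[6,0],[7,17],[10,19],[14,0],[15,7],[17,0]]
[[5,7],[6,0],[7,17],[10,19],[14,0],[15,7],[17,0],[19,6],[33,0]]
[[5,7],[6,0],[7,17],[10,19],[14,0],[15,7],[17,0],[19,6],[26,17],[30,6],[33,0]]
[[5,7],[6,0],[7,17],[10,19],[14,0],[15,7],[17,0],[19,6],[26,17],[30,7],[32,6],[33,0]]
[[5,7],[6,0],[7,17],[10,19],[14,0],[15,7],[17,0],[19,6],[26,17],[30,7],[32,8],[35,0]]
[[5,7],[6,0],[7,17],[10,19],[14,0],[15,7],[17,10],[26,17],[30,10],[31,7],[32,8],[35,0]]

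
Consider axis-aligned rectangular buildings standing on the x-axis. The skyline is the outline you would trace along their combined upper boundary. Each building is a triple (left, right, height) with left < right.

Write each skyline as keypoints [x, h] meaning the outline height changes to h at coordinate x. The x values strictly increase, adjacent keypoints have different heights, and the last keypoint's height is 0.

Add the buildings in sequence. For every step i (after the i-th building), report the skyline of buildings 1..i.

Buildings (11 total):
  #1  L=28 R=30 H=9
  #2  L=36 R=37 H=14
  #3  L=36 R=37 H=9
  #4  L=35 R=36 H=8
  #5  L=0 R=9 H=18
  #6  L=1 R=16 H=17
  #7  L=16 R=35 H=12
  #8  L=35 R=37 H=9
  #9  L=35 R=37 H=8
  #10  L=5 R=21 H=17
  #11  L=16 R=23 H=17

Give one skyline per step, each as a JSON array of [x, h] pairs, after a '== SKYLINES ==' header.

== SKYLINES ==
[[28,9],[30,0]]
[[28,9],[30,0],[36,14],[37,0]]
[[28,9],[30,0],[36,14],[37,0]]
[[28,9],[30,0],[35,8],[36,14],[37,0]]
[[0,18],[9,0],[28,9],[30,0],[35,8],[36,14],[37,0]]
[[0,18],[9,17],[16,0],[28,9],[30,0],[35,8],[36,14],[37,0]]
[[0,18],[9,17],[16,12],[35,8],[36,14],[37,0]]
[[0,18],[9,17],[16,12],[35,9],[36,14],[37,0]]
[[0,18],[9,17],[16,12],[35,9],[36,14],[37,0]]
[[0,18],[9,17],[21,12],[35,9],[36,14],[37,0]]
[[0,18],[9,17],[23,12],[35,9],[36,14],[37,0]]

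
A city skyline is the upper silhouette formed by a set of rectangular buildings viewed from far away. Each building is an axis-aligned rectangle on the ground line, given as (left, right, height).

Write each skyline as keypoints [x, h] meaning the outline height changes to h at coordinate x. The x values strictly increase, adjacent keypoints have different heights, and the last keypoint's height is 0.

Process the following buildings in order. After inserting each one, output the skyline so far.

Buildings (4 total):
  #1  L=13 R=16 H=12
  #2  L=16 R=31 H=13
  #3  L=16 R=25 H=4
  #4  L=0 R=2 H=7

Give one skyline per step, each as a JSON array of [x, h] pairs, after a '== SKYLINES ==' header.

== SKYLINES ==
[[13,12],[16,0]]
[[13,12],[16,13],[31,0]]
[[13,12],[16,13],[31,0]]
[[0,7],[2,0],[13,12],[16,13],[31,0]]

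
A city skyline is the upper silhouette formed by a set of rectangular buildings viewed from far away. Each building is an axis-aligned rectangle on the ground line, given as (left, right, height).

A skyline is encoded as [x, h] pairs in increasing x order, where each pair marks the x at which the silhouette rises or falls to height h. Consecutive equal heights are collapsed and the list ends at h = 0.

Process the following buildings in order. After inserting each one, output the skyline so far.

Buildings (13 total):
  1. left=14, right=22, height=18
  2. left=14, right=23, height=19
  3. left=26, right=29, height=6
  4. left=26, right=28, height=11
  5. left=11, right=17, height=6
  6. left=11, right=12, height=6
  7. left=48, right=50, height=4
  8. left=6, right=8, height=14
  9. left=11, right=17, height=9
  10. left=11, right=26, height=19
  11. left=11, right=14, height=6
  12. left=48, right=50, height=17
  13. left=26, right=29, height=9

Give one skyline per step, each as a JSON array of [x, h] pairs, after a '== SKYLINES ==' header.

== SKYLINES ==
[[14,18],[22,0]]
[[14,19],[23,0]]
[[14,19],[23,0],[26,6],[29,0]]
[[14,19],[23,0],[26,11],[28,6],[29,0]]
[[11,6],[14,19],[23,0],[26,11],[28,6],[29,0]]
[[11,6],[14,19],[23,0],[26,11],[28,6],[29,0]]
[[11,6],[14,19],[23,0],[26,11],[28,6],[29,0],[48,4],[50,0]]
[[6,14],[8,0],[11,6],[14,19],[23,0],[26,11],[28,6],[29,0],[48,4],[50,0]]
[[6,14],[8,0],[11,9],[14,19],[23,0],[26,11],[28,6],[29,0],[48,4],[50,0]]
[[6,14],[8,0],[11,19],[26,11],[28,6],[29,0],[48,4],[50,0]]
[[6,14],[8,0],[11,19],[26,11],[28,6],[29,0],[48,4],[50,0]]
[[6,14],[8,0],[11,19],[26,11],[28,6],[29,0],[48,17],[50,0]]
[[6,14],[8,0],[11,19],[26,11],[28,9],[29,0],[48,17],[50,0]]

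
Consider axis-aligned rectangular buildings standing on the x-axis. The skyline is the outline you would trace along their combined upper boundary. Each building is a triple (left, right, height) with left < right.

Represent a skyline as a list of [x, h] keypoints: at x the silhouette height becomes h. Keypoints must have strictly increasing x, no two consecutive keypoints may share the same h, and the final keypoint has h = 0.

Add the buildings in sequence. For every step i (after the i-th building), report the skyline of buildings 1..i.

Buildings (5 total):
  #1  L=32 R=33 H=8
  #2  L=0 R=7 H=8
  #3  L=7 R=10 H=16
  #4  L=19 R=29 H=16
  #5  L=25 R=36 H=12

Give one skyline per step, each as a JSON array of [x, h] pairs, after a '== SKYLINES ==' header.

== SKYLINES ==
[[32,8],[33,0]]
[[0,8],[7,0],[32,8],[33,0]]
[[0,8],[7,16],[10,0],[32,8],[33,0]]
[[0,8],[7,16],[10,0],[19,16],[29,0],[32,8],[33,0]]
[[0,8],[7,16],[10,0],[19,16],[29,12],[36,0]]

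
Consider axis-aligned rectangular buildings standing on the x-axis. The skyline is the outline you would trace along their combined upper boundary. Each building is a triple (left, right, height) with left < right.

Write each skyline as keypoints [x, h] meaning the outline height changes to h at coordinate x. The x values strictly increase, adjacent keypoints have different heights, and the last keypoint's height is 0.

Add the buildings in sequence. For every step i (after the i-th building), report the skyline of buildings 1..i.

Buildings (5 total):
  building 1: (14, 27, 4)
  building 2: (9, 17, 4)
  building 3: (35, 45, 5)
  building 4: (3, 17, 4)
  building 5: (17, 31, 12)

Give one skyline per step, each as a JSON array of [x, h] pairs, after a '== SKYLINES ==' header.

== SKYLINES ==
[[14,4],[27,0]]
[[9,4],[27,0]]
[[9,4],[27,0],[35,5],[45,0]]
[[3,4],[27,0],[35,5],[45,0]]
[[3,4],[17,12],[31,0],[35,5],[45,0]]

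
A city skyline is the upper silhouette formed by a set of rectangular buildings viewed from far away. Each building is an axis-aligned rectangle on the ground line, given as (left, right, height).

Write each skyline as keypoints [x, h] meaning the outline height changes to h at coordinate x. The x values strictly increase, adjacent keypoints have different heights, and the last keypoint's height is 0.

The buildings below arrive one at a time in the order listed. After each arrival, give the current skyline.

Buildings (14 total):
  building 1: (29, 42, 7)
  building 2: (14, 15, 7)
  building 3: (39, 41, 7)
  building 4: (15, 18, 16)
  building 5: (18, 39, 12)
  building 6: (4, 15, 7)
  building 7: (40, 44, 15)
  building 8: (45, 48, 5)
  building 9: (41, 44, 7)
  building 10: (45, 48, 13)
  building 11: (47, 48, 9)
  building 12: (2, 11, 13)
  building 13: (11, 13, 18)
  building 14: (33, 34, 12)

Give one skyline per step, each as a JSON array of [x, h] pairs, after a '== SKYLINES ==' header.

== SKYLINES ==
[[29,7],[42,0]]
[[14,7],[15,0],[29,7],[42,0]]
[[14,7],[15,0],[29,7],[42,0]]
[[14,7],[15,16],[18,0],[29,7],[42,0]]
[[14,7],[15,16],[18,12],[39,7],[42,0]]
[[4,7],[15,16],[18,12],[39,7],[42,0]]
[[4,7],[15,16],[18,12],[39,7],[40,15],[44,0]]
[[4,7],[15,16],[18,12],[39,7],[40,15],[44,0],[45,5],[48,0]]
[[4,7],[15,16],[18,12],[39,7],[40,15],[44,0],[45,5],[48,0]]
[[4,7],[15,16],[18,12],[39,7],[40,15],[44,0],[45,13],[48,0]]
[[4,7],[15,16],[18,12],[39,7],[40,15],[44,0],[45,13],[48,0]]
[[2,13],[11,7],[15,16],[18,12],[39,7],[40,15],[44,0],[45,13],[48,0]]
[[2,13],[11,18],[13,7],[15,16],[18,12],[39,7],[40,15],[44,0],[45,13],[48,0]]
[[2,13],[11,18],[13,7],[15,16],[18,12],[39,7],[40,15],[44,0],[45,13],[48,0]]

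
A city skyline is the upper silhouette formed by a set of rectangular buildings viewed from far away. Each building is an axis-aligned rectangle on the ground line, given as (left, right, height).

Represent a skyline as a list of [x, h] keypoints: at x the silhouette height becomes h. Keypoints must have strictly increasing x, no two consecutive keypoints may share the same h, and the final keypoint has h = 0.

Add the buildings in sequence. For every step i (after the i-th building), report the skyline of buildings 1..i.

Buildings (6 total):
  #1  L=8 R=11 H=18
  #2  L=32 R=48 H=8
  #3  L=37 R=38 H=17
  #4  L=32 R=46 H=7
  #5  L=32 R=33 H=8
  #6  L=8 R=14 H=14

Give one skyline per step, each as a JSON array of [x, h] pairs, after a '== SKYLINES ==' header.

== SKYLINES ==
[[8,18],[11,0]]
[[8,18],[11,0],[32,8],[48,0]]
[[8,18],[11,0],[32,8],[37,17],[38,8],[48,0]]
[[8,18],[11,0],[32,8],[37,17],[38,8],[48,0]]
[[8,18],[11,0],[32,8],[37,17],[38,8],[48,0]]
[[8,18],[11,14],[14,0],[32,8],[37,17],[38,8],[48,0]]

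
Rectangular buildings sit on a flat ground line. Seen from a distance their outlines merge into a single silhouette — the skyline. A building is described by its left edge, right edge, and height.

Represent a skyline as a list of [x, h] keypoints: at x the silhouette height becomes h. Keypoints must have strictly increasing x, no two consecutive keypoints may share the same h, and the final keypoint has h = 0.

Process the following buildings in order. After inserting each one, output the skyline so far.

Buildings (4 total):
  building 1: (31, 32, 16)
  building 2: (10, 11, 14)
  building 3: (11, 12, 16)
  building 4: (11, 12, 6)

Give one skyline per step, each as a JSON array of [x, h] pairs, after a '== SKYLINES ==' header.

== SKYLINES ==
[[31,16],[32,0]]
[[10,14],[11,0],[31,16],[32,0]]
[[10,14],[11,16],[12,0],[31,16],[32,0]]
[[10,14],[11,16],[12,0],[31,16],[32,0]]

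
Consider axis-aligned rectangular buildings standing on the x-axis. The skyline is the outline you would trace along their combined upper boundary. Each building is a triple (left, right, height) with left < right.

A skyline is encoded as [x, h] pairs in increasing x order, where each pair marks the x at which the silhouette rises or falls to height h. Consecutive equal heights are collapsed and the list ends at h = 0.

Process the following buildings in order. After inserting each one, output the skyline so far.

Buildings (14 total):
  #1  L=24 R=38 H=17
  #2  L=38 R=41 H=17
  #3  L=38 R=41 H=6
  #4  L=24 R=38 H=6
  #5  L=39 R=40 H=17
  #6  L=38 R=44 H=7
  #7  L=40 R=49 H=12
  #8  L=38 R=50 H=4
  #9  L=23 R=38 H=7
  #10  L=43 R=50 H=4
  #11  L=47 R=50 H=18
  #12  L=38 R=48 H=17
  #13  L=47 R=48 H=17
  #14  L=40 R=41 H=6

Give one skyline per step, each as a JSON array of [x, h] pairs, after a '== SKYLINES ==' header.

== SKYLINES ==
[[24,17],[38,0]]
[[24,17],[41,0]]
[[24,17],[41,0]]
[[24,17],[41,0]]
[[24,17],[41,0]]
[[24,17],[41,7],[44,0]]
[[24,17],[41,12],[49,0]]
[[24,17],[41,12],[49,4],[50,0]]
[[23,7],[24,17],[41,12],[49,4],[50,0]]
[[23,7],[24,17],[41,12],[49,4],[50,0]]
[[23,7],[24,17],[41,12],[47,18],[50,0]]
[[23,7],[24,17],[47,18],[50,0]]
[[23,7],[24,17],[47,18],[50,0]]
[[23,7],[24,17],[47,18],[50,0]]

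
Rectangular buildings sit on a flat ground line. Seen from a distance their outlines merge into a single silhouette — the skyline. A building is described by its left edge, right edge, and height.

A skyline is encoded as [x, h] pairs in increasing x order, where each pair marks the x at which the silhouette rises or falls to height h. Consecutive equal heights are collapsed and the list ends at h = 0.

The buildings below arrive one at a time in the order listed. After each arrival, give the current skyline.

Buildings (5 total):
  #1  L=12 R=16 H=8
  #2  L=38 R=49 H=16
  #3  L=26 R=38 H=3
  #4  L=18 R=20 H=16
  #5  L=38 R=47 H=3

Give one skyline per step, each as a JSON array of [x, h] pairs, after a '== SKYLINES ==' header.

== SKYLINES ==
[[12,8],[16,0]]
[[12,8],[16,0],[38,16],[49,0]]
[[12,8],[16,0],[26,3],[38,16],[49,0]]
[[12,8],[16,0],[18,16],[20,0],[26,3],[38,16],[49,0]]
[[12,8],[16,0],[18,16],[20,0],[26,3],[38,16],[49,0]]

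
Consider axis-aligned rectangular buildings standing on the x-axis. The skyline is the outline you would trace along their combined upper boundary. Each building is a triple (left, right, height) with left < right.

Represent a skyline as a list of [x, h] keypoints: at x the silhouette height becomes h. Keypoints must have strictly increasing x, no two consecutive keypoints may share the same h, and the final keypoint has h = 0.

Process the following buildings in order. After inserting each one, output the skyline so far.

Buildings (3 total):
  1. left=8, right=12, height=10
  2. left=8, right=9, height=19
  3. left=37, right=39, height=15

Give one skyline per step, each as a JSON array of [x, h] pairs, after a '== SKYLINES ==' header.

== SKYLINES ==
[[8,10],[12,0]]
[[8,19],[9,10],[12,0]]
[[8,19],[9,10],[12,0],[37,15],[39,0]]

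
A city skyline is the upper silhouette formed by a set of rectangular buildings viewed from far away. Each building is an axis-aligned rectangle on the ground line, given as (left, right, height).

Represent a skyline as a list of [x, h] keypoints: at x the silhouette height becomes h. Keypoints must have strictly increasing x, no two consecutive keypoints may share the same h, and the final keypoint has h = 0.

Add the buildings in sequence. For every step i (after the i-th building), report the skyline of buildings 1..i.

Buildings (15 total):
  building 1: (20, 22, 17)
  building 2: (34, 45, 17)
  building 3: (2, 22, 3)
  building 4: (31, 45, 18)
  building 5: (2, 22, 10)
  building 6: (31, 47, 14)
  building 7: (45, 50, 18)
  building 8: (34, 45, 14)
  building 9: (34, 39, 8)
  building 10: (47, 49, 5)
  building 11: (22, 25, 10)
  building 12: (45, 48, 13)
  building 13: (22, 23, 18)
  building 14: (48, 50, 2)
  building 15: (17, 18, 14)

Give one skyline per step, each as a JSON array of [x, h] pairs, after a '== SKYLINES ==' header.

== SKYLINES ==
[[20,17],[22,0]]
[[20,17],[22,0],[34,17],[45,0]]
[[2,3],[20,17],[22,0],[34,17],[45,0]]
[[2,3],[20,17],[22,0],[31,18],[45,0]]
[[2,10],[20,17],[22,0],[31,18],[45,0]]
[[2,10],[20,17],[22,0],[31,18],[45,14],[47,0]]
[[2,10],[20,17],[22,0],[31,18],[50,0]]
[[2,10],[20,17],[22,0],[31,18],[50,0]]
[[2,10],[20,17],[22,0],[31,18],[50,0]]
[[2,10],[20,17],[22,0],[31,18],[50,0]]
[[2,10],[20,17],[22,10],[25,0],[31,18],[50,0]]
[[2,10],[20,17],[22,10],[25,0],[31,18],[50,0]]
[[2,10],[20,17],[22,18],[23,10],[25,0],[31,18],[50,0]]
[[2,10],[20,17],[22,18],[23,10],[25,0],[31,18],[50,0]]
[[2,10],[17,14],[18,10],[20,17],[22,18],[23,10],[25,0],[31,18],[50,0]]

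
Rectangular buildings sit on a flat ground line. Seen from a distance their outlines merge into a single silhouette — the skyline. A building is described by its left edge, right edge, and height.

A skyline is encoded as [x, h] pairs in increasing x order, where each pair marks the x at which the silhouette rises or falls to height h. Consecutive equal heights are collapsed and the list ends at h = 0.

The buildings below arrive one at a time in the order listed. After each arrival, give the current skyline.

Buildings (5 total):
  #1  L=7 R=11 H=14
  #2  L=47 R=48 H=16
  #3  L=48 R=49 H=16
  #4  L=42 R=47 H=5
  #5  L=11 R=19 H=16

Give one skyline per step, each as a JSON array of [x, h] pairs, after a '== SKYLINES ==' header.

== SKYLINES ==
[[7,14],[11,0]]
[[7,14],[11,0],[47,16],[48,0]]
[[7,14],[11,0],[47,16],[49,0]]
[[7,14],[11,0],[42,5],[47,16],[49,0]]
[[7,14],[11,16],[19,0],[42,5],[47,16],[49,0]]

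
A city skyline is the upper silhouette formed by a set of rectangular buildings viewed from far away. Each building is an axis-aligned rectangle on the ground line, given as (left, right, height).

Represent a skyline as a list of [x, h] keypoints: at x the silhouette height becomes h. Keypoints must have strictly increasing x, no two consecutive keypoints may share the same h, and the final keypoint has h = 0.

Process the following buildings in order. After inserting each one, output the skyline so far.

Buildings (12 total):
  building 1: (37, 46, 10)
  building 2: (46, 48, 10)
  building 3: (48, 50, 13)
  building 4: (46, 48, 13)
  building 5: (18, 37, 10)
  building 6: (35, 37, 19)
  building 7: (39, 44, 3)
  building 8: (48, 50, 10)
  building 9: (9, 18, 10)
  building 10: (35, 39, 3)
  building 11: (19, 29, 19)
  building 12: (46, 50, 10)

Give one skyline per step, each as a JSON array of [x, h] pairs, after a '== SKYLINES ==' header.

== SKYLINES ==
[[37,10],[46,0]]
[[37,10],[48,0]]
[[37,10],[48,13],[50,0]]
[[37,10],[46,13],[50,0]]
[[18,10],[46,13],[50,0]]
[[18,10],[35,19],[37,10],[46,13],[50,0]]
[[18,10],[35,19],[37,10],[46,13],[50,0]]
[[18,10],[35,19],[37,10],[46,13],[50,0]]
[[9,10],[35,19],[37,10],[46,13],[50,0]]
[[9,10],[35,19],[37,10],[46,13],[50,0]]
[[9,10],[19,19],[29,10],[35,19],[37,10],[46,13],[50,0]]
[[9,10],[19,19],[29,10],[35,19],[37,10],[46,13],[50,0]]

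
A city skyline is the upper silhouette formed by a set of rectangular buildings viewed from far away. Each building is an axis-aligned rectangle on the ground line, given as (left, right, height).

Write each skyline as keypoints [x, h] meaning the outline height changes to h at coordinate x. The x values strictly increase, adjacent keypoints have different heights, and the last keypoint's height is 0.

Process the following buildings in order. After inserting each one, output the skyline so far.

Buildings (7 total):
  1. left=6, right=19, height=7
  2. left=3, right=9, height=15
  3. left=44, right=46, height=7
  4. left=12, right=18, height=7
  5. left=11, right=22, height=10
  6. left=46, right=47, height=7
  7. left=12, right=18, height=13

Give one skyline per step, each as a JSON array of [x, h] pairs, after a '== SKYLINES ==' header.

== SKYLINES ==
[[6,7],[19,0]]
[[3,15],[9,7],[19,0]]
[[3,15],[9,7],[19,0],[44,7],[46,0]]
[[3,15],[9,7],[19,0],[44,7],[46,0]]
[[3,15],[9,7],[11,10],[22,0],[44,7],[46,0]]
[[3,15],[9,7],[11,10],[22,0],[44,7],[47,0]]
[[3,15],[9,7],[11,10],[12,13],[18,10],[22,0],[44,7],[47,0]]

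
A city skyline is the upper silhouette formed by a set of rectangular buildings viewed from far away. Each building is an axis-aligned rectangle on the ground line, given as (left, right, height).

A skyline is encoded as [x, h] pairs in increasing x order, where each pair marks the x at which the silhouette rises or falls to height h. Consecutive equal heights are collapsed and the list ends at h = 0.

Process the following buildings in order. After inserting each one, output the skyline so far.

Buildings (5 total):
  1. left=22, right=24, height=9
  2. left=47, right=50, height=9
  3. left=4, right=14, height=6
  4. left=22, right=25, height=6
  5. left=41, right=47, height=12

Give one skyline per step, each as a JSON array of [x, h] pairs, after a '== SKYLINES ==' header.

== SKYLINES ==
[[22,9],[24,0]]
[[22,9],[24,0],[47,9],[50,0]]
[[4,6],[14,0],[22,9],[24,0],[47,9],[50,0]]
[[4,6],[14,0],[22,9],[24,6],[25,0],[47,9],[50,0]]
[[4,6],[14,0],[22,9],[24,6],[25,0],[41,12],[47,9],[50,0]]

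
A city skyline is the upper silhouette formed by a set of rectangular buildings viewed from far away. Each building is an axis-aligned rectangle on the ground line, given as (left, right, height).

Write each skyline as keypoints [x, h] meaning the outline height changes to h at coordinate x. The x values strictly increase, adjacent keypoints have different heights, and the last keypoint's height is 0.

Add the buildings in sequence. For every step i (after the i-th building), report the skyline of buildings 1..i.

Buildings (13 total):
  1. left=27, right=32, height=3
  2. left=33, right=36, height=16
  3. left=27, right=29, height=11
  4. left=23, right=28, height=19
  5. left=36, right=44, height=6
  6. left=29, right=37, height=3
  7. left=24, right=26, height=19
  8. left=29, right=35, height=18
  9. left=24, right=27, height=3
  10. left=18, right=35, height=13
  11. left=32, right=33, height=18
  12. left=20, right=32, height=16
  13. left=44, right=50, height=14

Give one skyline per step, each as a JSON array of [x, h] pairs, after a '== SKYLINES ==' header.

== SKYLINES ==
[[27,3],[32,0]]
[[27,3],[32,0],[33,16],[36,0]]
[[27,11],[29,3],[32,0],[33,16],[36,0]]
[[23,19],[28,11],[29,3],[32,0],[33,16],[36,0]]
[[23,19],[28,11],[29,3],[32,0],[33,16],[36,6],[44,0]]
[[23,19],[28,11],[29,3],[33,16],[36,6],[44,0]]
[[23,19],[28,11],[29,3],[33,16],[36,6],[44,0]]
[[23,19],[28,11],[29,18],[35,16],[36,6],[44,0]]
[[23,19],[28,11],[29,18],[35,16],[36,6],[44,0]]
[[18,13],[23,19],[28,13],[29,18],[35,16],[36,6],[44,0]]
[[18,13],[23,19],[28,13],[29,18],[35,16],[36,6],[44,0]]
[[18,13],[20,16],[23,19],[28,16],[29,18],[35,16],[36,6],[44,0]]
[[18,13],[20,16],[23,19],[28,16],[29,18],[35,16],[36,6],[44,14],[50,0]]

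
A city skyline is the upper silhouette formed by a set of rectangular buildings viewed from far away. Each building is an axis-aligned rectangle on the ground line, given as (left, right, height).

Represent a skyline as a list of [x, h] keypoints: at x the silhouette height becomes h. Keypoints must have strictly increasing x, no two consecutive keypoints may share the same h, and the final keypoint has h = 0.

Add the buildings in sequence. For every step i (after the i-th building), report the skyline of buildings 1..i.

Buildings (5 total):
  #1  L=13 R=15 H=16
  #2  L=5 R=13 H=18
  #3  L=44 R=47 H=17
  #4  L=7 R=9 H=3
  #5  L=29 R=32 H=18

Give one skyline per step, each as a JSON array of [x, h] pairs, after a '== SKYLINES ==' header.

== SKYLINES ==
[[13,16],[15,0]]
[[5,18],[13,16],[15,0]]
[[5,18],[13,16],[15,0],[44,17],[47,0]]
[[5,18],[13,16],[15,0],[44,17],[47,0]]
[[5,18],[13,16],[15,0],[29,18],[32,0],[44,17],[47,0]]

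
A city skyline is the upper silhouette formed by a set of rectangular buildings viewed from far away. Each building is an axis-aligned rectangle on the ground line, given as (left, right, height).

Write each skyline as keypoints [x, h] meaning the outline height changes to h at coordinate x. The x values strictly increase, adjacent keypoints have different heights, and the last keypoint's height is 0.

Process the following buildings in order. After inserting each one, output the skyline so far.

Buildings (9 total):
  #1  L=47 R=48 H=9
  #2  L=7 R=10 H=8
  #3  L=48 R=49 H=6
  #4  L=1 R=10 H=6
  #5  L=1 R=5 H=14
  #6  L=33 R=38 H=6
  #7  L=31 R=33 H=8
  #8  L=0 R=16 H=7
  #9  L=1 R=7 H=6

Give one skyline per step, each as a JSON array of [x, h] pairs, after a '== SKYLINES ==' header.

== SKYLINES ==
[[47,9],[48,0]]
[[7,8],[10,0],[47,9],[48,0]]
[[7,8],[10,0],[47,9],[48,6],[49,0]]
[[1,6],[7,8],[10,0],[47,9],[48,6],[49,0]]
[[1,14],[5,6],[7,8],[10,0],[47,9],[48,6],[49,0]]
[[1,14],[5,6],[7,8],[10,0],[33,6],[38,0],[47,9],[48,6],[49,0]]
[[1,14],[5,6],[7,8],[10,0],[31,8],[33,6],[38,0],[47,9],[48,6],[49,0]]
[[0,7],[1,14],[5,7],[7,8],[10,7],[16,0],[31,8],[33,6],[38,0],[47,9],[48,6],[49,0]]
[[0,7],[1,14],[5,7],[7,8],[10,7],[16,0],[31,8],[33,6],[38,0],[47,9],[48,6],[49,0]]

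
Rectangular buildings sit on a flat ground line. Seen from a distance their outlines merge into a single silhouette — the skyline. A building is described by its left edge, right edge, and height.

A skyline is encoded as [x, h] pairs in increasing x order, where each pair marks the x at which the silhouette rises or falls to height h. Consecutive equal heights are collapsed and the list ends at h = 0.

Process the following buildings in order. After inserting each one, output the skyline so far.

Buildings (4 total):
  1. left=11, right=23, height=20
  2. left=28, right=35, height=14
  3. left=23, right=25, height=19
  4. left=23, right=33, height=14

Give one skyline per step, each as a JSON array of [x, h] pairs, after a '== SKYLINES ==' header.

== SKYLINES ==
[[11,20],[23,0]]
[[11,20],[23,0],[28,14],[35,0]]
[[11,20],[23,19],[25,0],[28,14],[35,0]]
[[11,20],[23,19],[25,14],[35,0]]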